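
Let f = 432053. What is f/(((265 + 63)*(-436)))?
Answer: -432053/143008 ≈ -3.0212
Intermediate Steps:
f/(((265 + 63)*(-436))) = 432053/(((265 + 63)*(-436))) = 432053/((328*(-436))) = 432053/(-143008) = 432053*(-1/143008) = -432053/143008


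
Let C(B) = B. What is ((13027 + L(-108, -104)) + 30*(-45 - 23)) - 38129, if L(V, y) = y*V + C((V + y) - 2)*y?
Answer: 6346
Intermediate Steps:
L(V, y) = V*y + y*(-2 + V + y) (L(V, y) = y*V + ((V + y) - 2)*y = V*y + (-2 + V + y)*y = V*y + y*(-2 + V + y))
((13027 + L(-108, -104)) + 30*(-45 - 23)) - 38129 = ((13027 - 104*(-2 - 104 + 2*(-108))) + 30*(-45 - 23)) - 38129 = ((13027 - 104*(-2 - 104 - 216)) + 30*(-68)) - 38129 = ((13027 - 104*(-322)) - 2040) - 38129 = ((13027 + 33488) - 2040) - 38129 = (46515 - 2040) - 38129 = 44475 - 38129 = 6346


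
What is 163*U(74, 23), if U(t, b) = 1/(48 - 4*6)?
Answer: 163/24 ≈ 6.7917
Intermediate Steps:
U(t, b) = 1/24 (U(t, b) = 1/(48 - 24) = 1/24)
163*U(74, 23) = 163*(1/24) = 163/24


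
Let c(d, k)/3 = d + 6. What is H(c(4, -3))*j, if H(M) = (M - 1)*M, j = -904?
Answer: -786480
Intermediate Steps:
c(d, k) = 18 + 3*d (c(d, k) = 3*(d + 6) = 3*(6 + d) = 18 + 3*d)
H(M) = M*(-1 + M) (H(M) = (-1 + M)*M = M*(-1 + M))
H(c(4, -3))*j = ((18 + 3*4)*(-1 + (18 + 3*4)))*(-904) = ((18 + 12)*(-1 + (18 + 12)))*(-904) = (30*(-1 + 30))*(-904) = (30*29)*(-904) = 870*(-904) = -786480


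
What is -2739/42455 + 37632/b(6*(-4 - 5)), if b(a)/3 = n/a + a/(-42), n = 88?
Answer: -20130634263/551915 ≈ -36474.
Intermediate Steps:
b(a) = 264/a - a/14 (b(a) = 3*(88/a + a/(-42)) = 3*(88/a + a*(-1/42)) = 3*(88/a - a/42) = 264/a - a/14)
-2739/42455 + 37632/b(6*(-4 - 5)) = -2739/42455 + 37632/(264/((6*(-4 - 5))) - 3*(-4 - 5)/7) = -2739*1/42455 + 37632/(264/((6*(-9))) - 3*(-9)/7) = -2739/42455 + 37632/(264/(-54) - 1/14*(-54)) = -2739/42455 + 37632/(264*(-1/54) + 27/7) = -2739/42455 + 37632/(-44/9 + 27/7) = -2739/42455 + 37632/(-65/63) = -2739/42455 + 37632*(-63/65) = -2739/42455 - 2370816/65 = -20130634263/551915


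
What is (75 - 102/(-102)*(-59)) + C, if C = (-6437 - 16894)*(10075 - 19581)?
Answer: 221784502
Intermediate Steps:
C = 221784486 (C = -23331*(-9506) = 221784486)
(75 - 102/(-102)*(-59)) + C = (75 - 102/(-102)*(-59)) + 221784486 = (75 - 102*(-1/102)*(-59)) + 221784486 = (75 + 1*(-59)) + 221784486 = (75 - 59) + 221784486 = 16 + 221784486 = 221784502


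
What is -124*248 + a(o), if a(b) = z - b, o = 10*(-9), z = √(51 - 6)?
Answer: -30662 + 3*√5 ≈ -30655.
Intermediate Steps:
z = 3*√5 (z = √45 = 3*√5 ≈ 6.7082)
o = -90
a(b) = -b + 3*√5 (a(b) = 3*√5 - b = -b + 3*√5)
-124*248 + a(o) = -124*248 + (-1*(-90) + 3*√5) = -30752 + (90 + 3*√5) = -30662 + 3*√5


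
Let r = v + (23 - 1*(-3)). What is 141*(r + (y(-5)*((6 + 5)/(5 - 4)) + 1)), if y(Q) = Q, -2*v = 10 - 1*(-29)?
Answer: -13395/2 ≈ -6697.5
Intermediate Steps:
v = -39/2 (v = -(10 - 1*(-29))/2 = -(10 + 29)/2 = -1/2*39 = -39/2 ≈ -19.500)
r = 13/2 (r = -39/2 + (23 - 1*(-3)) = -39/2 + (23 + 3) = -39/2 + 26 = 13/2 ≈ 6.5000)
141*(r + (y(-5)*((6 + 5)/(5 - 4)) + 1)) = 141*(13/2 + (-5*(6 + 5)/(5 - 4) + 1)) = 141*(13/2 + (-55/1 + 1)) = 141*(13/2 + (-55 + 1)) = 141*(13/2 - 54) = 141*(-95/2) = -13395/2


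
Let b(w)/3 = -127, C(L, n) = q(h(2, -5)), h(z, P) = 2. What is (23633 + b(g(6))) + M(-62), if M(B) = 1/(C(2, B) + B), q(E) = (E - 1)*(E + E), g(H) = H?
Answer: 1348615/58 ≈ 23252.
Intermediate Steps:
q(E) = 2*E*(-1 + E) (q(E) = (-1 + E)*(2*E) = 2*E*(-1 + E))
C(L, n) = 4 (C(L, n) = 2*2*(-1 + 2) = 2*2*1 = 4)
b(w) = -381 (b(w) = 3*(-127) = -381)
M(B) = 1/(4 + B)
(23633 + b(g(6))) + M(-62) = (23633 - 381) + 1/(4 - 62) = 23252 + 1/(-58) = 23252 - 1/58 = 1348615/58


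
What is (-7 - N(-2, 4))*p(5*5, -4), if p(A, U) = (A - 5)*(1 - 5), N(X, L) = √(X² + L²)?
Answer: 560 + 160*√5 ≈ 917.77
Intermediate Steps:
N(X, L) = √(L² + X²)
p(A, U) = 20 - 4*A (p(A, U) = (-5 + A)*(-4) = 20 - 4*A)
(-7 - N(-2, 4))*p(5*5, -4) = (-7 - √(4² + (-2)²))*(20 - 20*5) = (-7 - √(16 + 4))*(20 - 4*25) = (-7 - √20)*(20 - 100) = (-7 - 2*√5)*(-80) = 560 + 160*√5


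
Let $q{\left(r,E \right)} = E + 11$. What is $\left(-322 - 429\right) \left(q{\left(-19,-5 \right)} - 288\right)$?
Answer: $211782$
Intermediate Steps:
$q{\left(r,E \right)} = 11 + E$
$\left(-322 - 429\right) \left(q{\left(-19,-5 \right)} - 288\right) = \left(-322 - 429\right) \left(\left(11 - 5\right) - 288\right) = - 751 \left(6 - 288\right) = \left(-751\right) \left(-282\right) = 211782$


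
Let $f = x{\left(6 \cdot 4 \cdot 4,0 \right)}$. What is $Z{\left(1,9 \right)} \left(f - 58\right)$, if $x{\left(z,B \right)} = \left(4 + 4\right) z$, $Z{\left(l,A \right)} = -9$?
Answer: $-6390$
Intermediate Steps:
$x{\left(z,B \right)} = 8 z$
$f = 768$ ($f = 8 \cdot 6 \cdot 4 \cdot 4 = 8 \cdot 24 \cdot 4 = 8 \cdot 96 = 768$)
$Z{\left(1,9 \right)} \left(f - 58\right) = - 9 \left(768 - 58\right) = \left(-9\right) 710 = -6390$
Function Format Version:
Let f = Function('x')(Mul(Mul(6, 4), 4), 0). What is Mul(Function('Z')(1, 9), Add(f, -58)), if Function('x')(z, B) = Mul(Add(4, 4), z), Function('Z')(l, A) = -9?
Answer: -6390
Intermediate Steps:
Function('x')(z, B) = Mul(8, z)
f = 768 (f = Mul(8, Mul(Mul(6, 4), 4)) = Mul(8, Mul(24, 4)) = Mul(8, 96) = 768)
Mul(Function('Z')(1, 9), Add(f, -58)) = Mul(-9, Add(768, -58)) = Mul(-9, 710) = -6390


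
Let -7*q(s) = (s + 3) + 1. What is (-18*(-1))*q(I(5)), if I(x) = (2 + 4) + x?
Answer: -270/7 ≈ -38.571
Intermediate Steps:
I(x) = 6 + x
q(s) = -4/7 - s/7 (q(s) = -((s + 3) + 1)/7 = -((3 + s) + 1)/7 = -(4 + s)/7 = -4/7 - s/7)
(-18*(-1))*q(I(5)) = (-18*(-1))*(-4/7 - (6 + 5)/7) = 18*(-4/7 - ⅐*11) = 18*(-4/7 - 11/7) = 18*(-15/7) = -270/7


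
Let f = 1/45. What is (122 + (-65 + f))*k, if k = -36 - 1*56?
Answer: -236072/45 ≈ -5246.0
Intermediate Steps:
f = 1/45 (f = 1*(1/45) = 1/45 ≈ 0.022222)
k = -92 (k = -36 - 56 = -92)
(122 + (-65 + f))*k = (122 + (-65 + 1/45))*(-92) = (122 - 2924/45)*(-92) = (2566/45)*(-92) = -236072/45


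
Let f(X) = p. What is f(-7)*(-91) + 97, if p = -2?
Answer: 279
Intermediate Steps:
f(X) = -2
f(-7)*(-91) + 97 = -2*(-91) + 97 = 182 + 97 = 279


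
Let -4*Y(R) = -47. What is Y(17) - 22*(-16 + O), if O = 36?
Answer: -1713/4 ≈ -428.25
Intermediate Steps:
Y(R) = 47/4 (Y(R) = -¼*(-47) = 47/4)
Y(17) - 22*(-16 + O) = 47/4 - 22*(-16 + 36) = 47/4 - 22*20 = 47/4 - 1*440 = 47/4 - 440 = -1713/4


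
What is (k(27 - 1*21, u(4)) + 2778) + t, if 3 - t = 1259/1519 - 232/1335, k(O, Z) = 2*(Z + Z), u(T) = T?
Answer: 5670610048/2027865 ≈ 2796.3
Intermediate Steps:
k(O, Z) = 4*Z (k(O, Z) = 2*(2*Z) = 4*Z)
t = 4755238/2027865 (t = 3 - (1259/1519 - 232/1335) = 3 - 1*1328357/2027865 = 3 - 1328357/2027865 = 4755238/2027865 ≈ 2.3449)
(k(27 - 1*21, u(4)) + 2778) + t = (4*4 + 2778) + 4755238/2027865 = (16 + 2778) + 4755238/2027865 = 2794 + 4755238/2027865 = 5670610048/2027865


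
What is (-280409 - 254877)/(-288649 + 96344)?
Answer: 535286/192305 ≈ 2.7835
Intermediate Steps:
(-280409 - 254877)/(-288649 + 96344) = -535286/(-192305) = -535286*(-1/192305) = 535286/192305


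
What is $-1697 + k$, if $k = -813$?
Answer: $-2510$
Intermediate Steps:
$-1697 + k = -1697 - 813 = -2510$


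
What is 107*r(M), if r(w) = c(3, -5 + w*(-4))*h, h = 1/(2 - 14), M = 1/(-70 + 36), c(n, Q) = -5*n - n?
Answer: 321/2 ≈ 160.50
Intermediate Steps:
c(n, Q) = -6*n
M = -1/34 (M = 1/(-34) = -1/34 ≈ -0.029412)
h = -1/12 (h = 1/(-12) = -1/12 ≈ -0.083333)
r(w) = 3/2 (r(w) = -6*3*(-1/12) = -18*(-1/12) = 3/2)
107*r(M) = 107*(3/2) = 321/2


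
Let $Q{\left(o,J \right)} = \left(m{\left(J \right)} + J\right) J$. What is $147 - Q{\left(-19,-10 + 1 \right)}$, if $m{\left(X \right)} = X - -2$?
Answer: $3$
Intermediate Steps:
$m{\left(X \right)} = 2 + X$ ($m{\left(X \right)} = X + 2 = 2 + X$)
$Q{\left(o,J \right)} = J \left(2 + 2 J\right)$ ($Q{\left(o,J \right)} = \left(\left(2 + J\right) + J\right) J = \left(2 + 2 J\right) J = J \left(2 + 2 J\right)$)
$147 - Q{\left(-19,-10 + 1 \right)} = 147 - 2 \left(-10 + 1\right) \left(1 + \left(-10 + 1\right)\right) = 147 - 2 \left(-9\right) \left(1 - 9\right) = 147 - 2 \left(-9\right) \left(-8\right) = 147 - 144 = 3$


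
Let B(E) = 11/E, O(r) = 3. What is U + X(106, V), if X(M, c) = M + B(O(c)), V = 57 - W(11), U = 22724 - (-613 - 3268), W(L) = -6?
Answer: 80144/3 ≈ 26715.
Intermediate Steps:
U = 26605 (U = 22724 - 1*(-3881) = 22724 + 3881 = 26605)
V = 63 (V = 57 - 1*(-6) = 57 + 6 = 63)
X(M, c) = 11/3 + M (X(M, c) = M + 11/3 = 11/3 + M)
U + X(106, V) = 26605 + (11/3 + 106) = 26605 + 329/3 = 80144/3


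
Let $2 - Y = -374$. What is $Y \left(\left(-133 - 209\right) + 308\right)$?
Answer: $-12784$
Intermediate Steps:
$Y = 376$ ($Y = 2 - -374 = 2 + 374 = 376$)
$Y \left(\left(-133 - 209\right) + 308\right) = 376 \left(\left(-133 - 209\right) + 308\right) = 376 \left(-342 + 308\right) = 376 \left(-34\right) = -12784$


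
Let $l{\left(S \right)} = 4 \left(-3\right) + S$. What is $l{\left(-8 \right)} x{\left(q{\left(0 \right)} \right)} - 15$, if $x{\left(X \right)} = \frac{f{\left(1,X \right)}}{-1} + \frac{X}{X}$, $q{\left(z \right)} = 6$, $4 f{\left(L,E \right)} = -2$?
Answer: $-45$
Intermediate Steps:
$f{\left(L,E \right)} = - \frac{1}{2}$ ($f{\left(L,E \right)} = \frac{1}{4} \left(-2\right) = - \frac{1}{2}$)
$l{\left(S \right)} = -12 + S$
$x{\left(X \right)} = \frac{3}{2}$ ($x{\left(X \right)} = - \frac{1}{2 \left(-1\right)} + \frac{X}{X} = \left(- \frac{1}{2}\right) \left(-1\right) + 1 = \frac{1}{2} + 1 = \frac{3}{2}$)
$l{\left(-8 \right)} x{\left(q{\left(0 \right)} \right)} - 15 = \left(-12 - 8\right) \frac{3}{2} - 15 = \left(-20\right) \frac{3}{2} - 15 = -30 - 15 = -45$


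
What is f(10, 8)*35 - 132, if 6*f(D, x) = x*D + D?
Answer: 393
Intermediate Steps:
f(D, x) = D/6 + D*x/6 (f(D, x) = (x*D + D)/6 = (D*x + D)/6 = (D + D*x)/6 = D/6 + D*x/6)
f(10, 8)*35 - 132 = ((1/6)*10*(1 + 8))*35 - 132 = ((1/6)*10*9)*35 - 132 = 15*35 - 132 = 525 - 132 = 393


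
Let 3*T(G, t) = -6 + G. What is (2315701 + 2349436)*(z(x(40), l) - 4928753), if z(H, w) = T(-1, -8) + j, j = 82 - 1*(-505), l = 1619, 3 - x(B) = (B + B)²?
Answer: -68971741302185/3 ≈ -2.2991e+13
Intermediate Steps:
x(B) = 3 - 4*B² (x(B) = 3 - (B + B)² = 3 - (2*B)² = 3 - 4*B²)
T(G, t) = -2 + G/3 (T(G, t) = (-6 + G)/3 = -2 + G/3)
j = 587 (j = 82 + 505 = 587)
z(H, w) = 1754/3 (z(H, w) = (-2 + (⅓)*(-1)) + 587 = (-2 - ⅓) + 587 = -7/3 + 587 = 1754/3)
(2315701 + 2349436)*(z(x(40), l) - 4928753) = (2315701 + 2349436)*(1754/3 - 4928753) = 4665137*(-14784505/3) = -68971741302185/3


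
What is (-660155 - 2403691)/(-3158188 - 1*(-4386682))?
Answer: -510641/204749 ≈ -2.4940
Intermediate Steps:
(-660155 - 2403691)/(-3158188 - 1*(-4386682)) = -3063846/(-3158188 + 4386682) = -3063846/1228494 = -3063846*1/1228494 = -510641/204749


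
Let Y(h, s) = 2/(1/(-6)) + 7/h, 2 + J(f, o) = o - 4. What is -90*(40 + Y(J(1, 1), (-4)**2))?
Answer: -2394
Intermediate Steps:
J(f, o) = -6 + o (J(f, o) = -2 + (o - 4) = -2 + (-4 + o) = -6 + o)
Y(h, s) = -12 + 7/h (Y(h, s) = 2/(-1/6) + 7/h = 2*(-6) + 7/h = -12 + 7/h)
-90*(40 + Y(J(1, 1), (-4)**2)) = -90*(40 + (-12 + 7/(-6 + 1))) = -90*(40 + (-12 + 7/(-5))) = -90*(40 + (-12 + 7*(-1/5))) = -90*(40 + (-12 - 7/5)) = -90*(40 - 67/5) = -90*133/5 = -2394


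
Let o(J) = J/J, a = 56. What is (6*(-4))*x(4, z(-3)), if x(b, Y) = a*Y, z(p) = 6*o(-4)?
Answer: -8064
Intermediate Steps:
o(J) = 1
z(p) = 6 (z(p) = 6*1 = 6)
x(b, Y) = 56*Y
(6*(-4))*x(4, z(-3)) = (6*(-4))*(56*6) = -24*336 = -8064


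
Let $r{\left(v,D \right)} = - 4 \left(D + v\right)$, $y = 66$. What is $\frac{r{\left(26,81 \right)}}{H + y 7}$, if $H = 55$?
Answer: $- \frac{428}{517} \approx -0.82785$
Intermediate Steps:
$r{\left(v,D \right)} = - 4 D - 4 v$
$\frac{r{\left(26,81 \right)}}{H + y 7} = \frac{\left(-4\right) 81 - 104}{55 + 66 \cdot 7} = \frac{-324 - 104}{55 + 462} = - \frac{428}{517}$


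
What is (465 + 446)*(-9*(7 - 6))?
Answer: -8199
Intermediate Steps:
(465 + 446)*(-9*(7 - 6)) = 911*(-9*1) = 911*(-9) = -8199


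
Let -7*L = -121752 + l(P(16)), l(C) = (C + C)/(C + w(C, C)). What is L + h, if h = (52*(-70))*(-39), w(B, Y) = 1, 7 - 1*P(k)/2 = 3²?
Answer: 3346408/21 ≈ 1.5935e+5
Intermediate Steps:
P(k) = -4 (P(k) = 14 - 2*3² = 14 - 2*9 = 14 - 18 = -4)
l(C) = 2*C/(1 + C) (l(C) = (C + C)/(C + 1) = (2*C)/(1 + C) = 2*C/(1 + C))
L = 365248/21 (L = -(-121752 + 2*(-4)/(1 - 4))/7 = -(-121752 + 2*(-4)/(-3))/7 = -(-121752 + 2*(-4)*(-⅓))/7 = -(-121752 + 8/3)/7 = -⅐*(-365248/3) = 365248/21 ≈ 17393.)
h = 141960 (h = -3640*(-39) = 141960)
L + h = 365248/21 + 141960 = 3346408/21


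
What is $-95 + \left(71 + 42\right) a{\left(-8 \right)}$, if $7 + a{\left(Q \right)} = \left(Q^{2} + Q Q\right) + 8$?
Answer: $14482$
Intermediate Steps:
$a{\left(Q \right)} = 1 + 2 Q^{2}$ ($a{\left(Q \right)} = -7 + \left(\left(Q^{2} + Q Q\right) + 8\right) = -7 + \left(\left(Q^{2} + Q^{2}\right) + 8\right) = -7 + \left(2 Q^{2} + 8\right) = -7 + \left(8 + 2 Q^{2}\right) = 1 + 2 Q^{2}$)
$-95 + \left(71 + 42\right) a{\left(-8 \right)} = -95 + \left(71 + 42\right) \left(1 + 2 \left(-8\right)^{2}\right) = -95 + 113 \left(1 + 2 \cdot 64\right) = -95 + 113 \left(1 + 128\right) = -95 + 113 \cdot 129 = -95 + 14577 = 14482$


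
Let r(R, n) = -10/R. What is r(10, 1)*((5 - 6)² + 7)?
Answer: -8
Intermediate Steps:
r(10, 1)*((5 - 6)² + 7) = (-10/10)*((5 - 6)² + 7) = (-10*⅒)*((-1)² + 7) = -(1 + 7) = -1*8 = -8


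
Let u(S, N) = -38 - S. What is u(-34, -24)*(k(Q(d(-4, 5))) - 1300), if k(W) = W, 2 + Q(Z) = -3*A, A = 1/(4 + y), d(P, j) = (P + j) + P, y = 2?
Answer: 5210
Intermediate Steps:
d(P, j) = j + 2*P
A = ⅙ (A = 1/(4 + 2) = 1/6 = ⅙ ≈ 0.16667)
Q(Z) = -5/2 (Q(Z) = -2 - 3*⅙ = -2 - ½ = -5/2)
u(-34, -24)*(k(Q(d(-4, 5))) - 1300) = (-38 - 1*(-34))*(-5/2 - 1300) = (-38 + 34)*(-2605/2) = -4*(-2605/2) = 5210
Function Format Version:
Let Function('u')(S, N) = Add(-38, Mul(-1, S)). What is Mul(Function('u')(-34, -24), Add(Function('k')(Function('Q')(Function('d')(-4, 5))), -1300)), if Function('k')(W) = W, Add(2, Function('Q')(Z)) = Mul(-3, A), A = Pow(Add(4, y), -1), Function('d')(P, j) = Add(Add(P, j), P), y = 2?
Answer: 5210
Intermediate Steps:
Function('d')(P, j) = Add(j, Mul(2, P))
A = Rational(1, 6) (A = Pow(Add(4, 2), -1) = Pow(6, -1) = Rational(1, 6) ≈ 0.16667)
Function('Q')(Z) = Rational(-5, 2) (Function('Q')(Z) = Add(-2, Mul(-3, Rational(1, 6))) = Add(-2, Rational(-1, 2)) = Rational(-5, 2))
Mul(Function('u')(-34, -24), Add(Function('k')(Function('Q')(Function('d')(-4, 5))), -1300)) = Mul(Add(-38, Mul(-1, -34)), Add(Rational(-5, 2), -1300)) = Mul(Add(-38, 34), Rational(-2605, 2)) = Mul(-4, Rational(-2605, 2)) = 5210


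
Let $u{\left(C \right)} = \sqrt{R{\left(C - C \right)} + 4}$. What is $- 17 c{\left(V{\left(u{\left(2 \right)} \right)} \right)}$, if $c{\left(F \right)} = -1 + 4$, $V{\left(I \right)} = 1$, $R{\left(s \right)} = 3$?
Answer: $-51$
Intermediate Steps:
$u{\left(C \right)} = \sqrt{7}$ ($u{\left(C \right)} = \sqrt{3 + 4} = \sqrt{7}$)
$c{\left(F \right)} = 3$
$- 17 c{\left(V{\left(u{\left(2 \right)} \right)} \right)} = \left(-17\right) 3 = -51$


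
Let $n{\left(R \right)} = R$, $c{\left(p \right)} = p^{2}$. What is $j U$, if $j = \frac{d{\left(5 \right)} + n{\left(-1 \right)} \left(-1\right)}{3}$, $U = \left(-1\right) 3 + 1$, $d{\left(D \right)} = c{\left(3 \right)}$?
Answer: $- \frac{20}{3} \approx -6.6667$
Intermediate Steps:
$d{\left(D \right)} = 9$ ($d{\left(D \right)} = 3^{2} = 9$)
$U = -2$ ($U = -3 + 1 = -2$)
$j = \frac{10}{3}$ ($j = \frac{9 - -1}{3} = \left(9 + 1\right) \frac{1}{3} = 10 \cdot \frac{1}{3} = \frac{10}{3} \approx 3.3333$)
$j U = \frac{10}{3} \left(-2\right) = - \frac{20}{3}$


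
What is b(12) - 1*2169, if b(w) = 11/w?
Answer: -26017/12 ≈ -2168.1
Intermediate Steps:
b(12) - 1*2169 = 11/12 - 1*2169 = 11*(1/12) - 2169 = 11/12 - 2169 = -26017/12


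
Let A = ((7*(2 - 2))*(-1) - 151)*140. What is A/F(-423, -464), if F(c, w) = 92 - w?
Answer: -5285/139 ≈ -38.022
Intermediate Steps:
A = -21140 (A = ((7*0)*(-1) - 151)*140 = (0*(-1) - 151)*140 = (0 - 151)*140 = -151*140 = -21140)
A/F(-423, -464) = -21140/(92 - 1*(-464)) = -21140/(92 + 464) = -21140/556 = -21140*1/556 = -5285/139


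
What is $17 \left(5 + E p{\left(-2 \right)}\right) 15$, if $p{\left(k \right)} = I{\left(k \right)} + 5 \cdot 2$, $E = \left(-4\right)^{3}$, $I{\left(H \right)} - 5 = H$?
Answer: $-210885$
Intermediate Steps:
$I{\left(H \right)} = 5 + H$
$E = -64$
$p{\left(k \right)} = 15 + k$ ($p{\left(k \right)} = \left(5 + k\right) + 5 \cdot 2 = \left(5 + k\right) + 10 = 15 + k$)
$17 \left(5 + E p{\left(-2 \right)}\right) 15 = 17 \left(5 - 64 \left(15 - 2\right)\right) 15 = 17 \left(5 - 832\right) 15 = 17 \left(-827\right) 15 = \left(-14059\right) 15 = -210885$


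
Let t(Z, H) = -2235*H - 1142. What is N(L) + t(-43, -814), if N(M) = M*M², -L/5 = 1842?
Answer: -781228142852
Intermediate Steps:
L = -9210 (L = -5*1842 = -9210)
N(M) = M³
t(Z, H) = -1142 - 2235*H
N(L) + t(-43, -814) = (-9210)³ + (-1142 - 2235*(-814)) = -781229961000 + (-1142 + 1819290) = -781229961000 + 1818148 = -781228142852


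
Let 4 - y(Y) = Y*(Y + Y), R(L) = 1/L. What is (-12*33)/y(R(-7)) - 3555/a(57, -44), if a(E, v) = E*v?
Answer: -7995927/81092 ≈ -98.603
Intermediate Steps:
R(L) = 1/L
y(Y) = 4 - 2*Y² (y(Y) = 4 - Y*(Y + Y) = 4 - Y*2*Y = 4 - 2*Y²)
(-12*33)/y(R(-7)) - 3555/a(57, -44) = (-12*33)/(4 - 2*(1/(-7))²) - 3555/(57*(-44)) = -396/(4 - 2*(-⅐)²) - 3555/(-2508) = -396/(4 - 2*1/49) - 3555*(-1/2508) = -396/(4 - 2/49) + 1185/836 = -396/194/49 + 1185/836 = -396*49/194 + 1185/836 = -9702/97 + 1185/836 = -7995927/81092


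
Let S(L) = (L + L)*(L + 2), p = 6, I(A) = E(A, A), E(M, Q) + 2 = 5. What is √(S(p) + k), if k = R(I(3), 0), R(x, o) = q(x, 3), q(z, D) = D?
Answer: 3*√11 ≈ 9.9499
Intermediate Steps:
E(M, Q) = 3 (E(M, Q) = -2 + 5 = 3)
I(A) = 3
R(x, o) = 3
S(L) = 2*L*(2 + L) (S(L) = (2*L)*(2 + L) = 2*L*(2 + L))
k = 3
√(S(p) + k) = √(2*6*(2 + 6) + 3) = √(2*6*8 + 3) = √(96 + 3) = √99 = 3*√11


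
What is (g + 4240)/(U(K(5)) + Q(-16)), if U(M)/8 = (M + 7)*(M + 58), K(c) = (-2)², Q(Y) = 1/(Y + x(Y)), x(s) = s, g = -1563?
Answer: 85664/174591 ≈ 0.49066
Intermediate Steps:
Q(Y) = 1/(2*Y) (Q(Y) = 1/(Y + Y) = 1/(2*Y))
K(c) = 4
U(M) = 8*(7 + M)*(58 + M) (U(M) = 8*((M + 7)*(M + 58)) = 8*((7 + M)*(58 + M)) = 8*(7 + M)*(58 + M))
(g + 4240)/(U(K(5)) + Q(-16)) = (-1563 + 4240)/((3248 + 8*4² + 520*4) + (½)/(-16)) = 2677/((3248 + 8*16 + 2080) + (½)*(-1/16)) = 2677/((3248 + 128 + 2080) - 1/32) = 2677/(5456 - 1/32) = 2677/(174591/32) = 2677*(32/174591) = 85664/174591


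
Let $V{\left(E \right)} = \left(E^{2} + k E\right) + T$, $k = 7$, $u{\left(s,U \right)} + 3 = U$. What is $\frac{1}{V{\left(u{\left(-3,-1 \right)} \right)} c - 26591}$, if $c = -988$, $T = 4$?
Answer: $- \frac{1}{18687} \approx -5.3513 \cdot 10^{-5}$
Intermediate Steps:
$u{\left(s,U \right)} = -3 + U$
$V{\left(E \right)} = 4 + E^{2} + 7 E$ ($V{\left(E \right)} = \left(E^{2} + 7 E\right) + 4 = 4 + E^{2} + 7 E$)
$\frac{1}{V{\left(u{\left(-3,-1 \right)} \right)} c - 26591} = \frac{1}{\left(4 + \left(-3 - 1\right)^{2} + 7 \left(-3 - 1\right)\right) \left(-988\right) - 26591} = \frac{1}{\left(4 + \left(-4\right)^{2} + 7 \left(-4\right)\right) \left(-988\right) - 26591} = \frac{1}{\left(4 + 16 - 28\right) \left(-988\right) - 26591} = \frac{1}{\left(-8\right) \left(-988\right) - 26591} = \frac{1}{7904 - 26591} = \frac{1}{-18687} = - \frac{1}{18687}$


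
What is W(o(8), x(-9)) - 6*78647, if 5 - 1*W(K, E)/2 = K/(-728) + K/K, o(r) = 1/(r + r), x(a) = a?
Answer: -2748194175/5824 ≈ -4.7187e+5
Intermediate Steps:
o(r) = 1/(2*r)
W(K, E) = 8 + K/364 (W(K, E) = 10 - 2*(K/(-728) + K/K) = 10 - 2*(K*(-1/728) + 1) = 10 - 2*(-K/728 + 1) = 10 - 2*(1 - K/728) = 10 + (-2 + K/364) = 8 + K/364)
W(o(8), x(-9)) - 6*78647 = (8 + ((1/2)/8)/364) - 6*78647 = (8 + ((1/2)*(1/8))/364) - 1*471882 = (8 + (1/364)*(1/16)) - 471882 = (8 + 1/5824) - 471882 = 46593/5824 - 471882 = -2748194175/5824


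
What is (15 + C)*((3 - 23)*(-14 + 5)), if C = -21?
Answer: -1080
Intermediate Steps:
(15 + C)*((3 - 23)*(-14 + 5)) = (15 - 21)*((3 - 23)*(-14 + 5)) = -(-120)*(-9) = -6*180 = -1080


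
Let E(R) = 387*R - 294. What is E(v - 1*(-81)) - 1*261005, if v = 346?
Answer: -96050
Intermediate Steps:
E(R) = -294 + 387*R
E(v - 1*(-81)) - 1*261005 = (-294 + 387*(346 - 1*(-81))) - 1*261005 = (-294 + 387*(346 + 81)) - 261005 = (-294 + 387*427) - 261005 = (-294 + 165249) - 261005 = 164955 - 261005 = -96050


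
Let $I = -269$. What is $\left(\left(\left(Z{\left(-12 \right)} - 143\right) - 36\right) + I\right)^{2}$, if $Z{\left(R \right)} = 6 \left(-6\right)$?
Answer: $234256$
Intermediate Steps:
$Z{\left(R \right)} = -36$
$\left(\left(\left(Z{\left(-12 \right)} - 143\right) - 36\right) + I\right)^{2} = \left(\left(\left(-36 - 143\right) - 36\right) - 269\right)^{2} = \left(\left(-179 - 36\right) - 269\right)^{2} = \left(-215 - 269\right)^{2} = \left(-484\right)^{2} = 234256$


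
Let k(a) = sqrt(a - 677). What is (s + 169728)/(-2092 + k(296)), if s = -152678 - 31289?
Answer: 29787988/4376845 + 14239*I*sqrt(381)/4376845 ≈ 6.8058 + 0.063501*I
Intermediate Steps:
s = -183967
k(a) = sqrt(-677 + a)
(s + 169728)/(-2092 + k(296)) = (-183967 + 169728)/(-2092 + sqrt(-677 + 296)) = -14239/(-2092 + sqrt(-381)) = -14239/(-2092 + I*sqrt(381))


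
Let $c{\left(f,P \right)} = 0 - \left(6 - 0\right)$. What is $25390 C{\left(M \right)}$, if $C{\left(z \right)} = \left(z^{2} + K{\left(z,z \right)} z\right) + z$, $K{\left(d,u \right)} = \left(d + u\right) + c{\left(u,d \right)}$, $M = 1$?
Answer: $-50780$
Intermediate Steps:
$c{\left(f,P \right)} = -6$ ($c{\left(f,P \right)} = 0 - \left(6 + 0\right) = 0 - 6 = -6$)
$K{\left(d,u \right)} = -6 + d + u$ ($K{\left(d,u \right)} = \left(d + u\right) - 6 = -6 + d + u$)
$C{\left(z \right)} = z + z^{2} + z \left(-6 + 2 z\right)$ ($C{\left(z \right)} = \left(z^{2} + \left(-6 + z + z\right) z\right) + z = \left(z^{2} + \left(-6 + 2 z\right) z\right) + z = \left(z^{2} + z \left(-6 + 2 z\right)\right) + z = z + z^{2} + z \left(-6 + 2 z\right)$)
$25390 C{\left(M \right)} = 25390 \cdot 1 \left(-5 + 3 \cdot 1\right) = 25390 \cdot 1 \left(-5 + 3\right) = 25390 \cdot 1 \left(-2\right) = 25390 \left(-2\right) = -50780$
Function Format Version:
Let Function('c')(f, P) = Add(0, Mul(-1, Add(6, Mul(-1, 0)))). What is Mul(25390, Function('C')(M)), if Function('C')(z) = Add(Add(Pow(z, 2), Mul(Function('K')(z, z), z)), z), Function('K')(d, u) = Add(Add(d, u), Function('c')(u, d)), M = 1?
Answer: -50780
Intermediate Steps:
Function('c')(f, P) = -6 (Function('c')(f, P) = Add(0, Mul(-1, Add(6, 0))) = Add(0, Mul(-1, 6)) = Add(0, -6) = -6)
Function('K')(d, u) = Add(-6, d, u) (Function('K')(d, u) = Add(Add(d, u), -6) = Add(-6, d, u))
Function('C')(z) = Add(z, Pow(z, 2), Mul(z, Add(-6, Mul(2, z)))) (Function('C')(z) = Add(Add(Pow(z, 2), Mul(Add(-6, z, z), z)), z) = Add(Add(Pow(z, 2), Mul(Add(-6, Mul(2, z)), z)), z) = Add(Add(Pow(z, 2), Mul(z, Add(-6, Mul(2, z)))), z) = Add(z, Pow(z, 2), Mul(z, Add(-6, Mul(2, z)))))
Mul(25390, Function('C')(M)) = Mul(25390, Mul(1, Add(-5, Mul(3, 1)))) = Mul(25390, Mul(1, Add(-5, 3))) = Mul(25390, Mul(1, -2)) = Mul(25390, -2) = -50780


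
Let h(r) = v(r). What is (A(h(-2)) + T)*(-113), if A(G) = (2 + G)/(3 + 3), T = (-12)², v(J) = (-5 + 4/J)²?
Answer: -34465/2 ≈ -17233.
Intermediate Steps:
h(r) = (-4 + 5*r)²/r²
T = 144
A(G) = ⅓ + G/6 (A(G) = (2 + G)/6 = (2 + G)*(⅙) = ⅓ + G/6)
(A(h(-2)) + T)*(-113) = ((⅓ + ((-4 + 5*(-2))²/(-2)²)/6) + 144)*(-113) = ((⅓ + ((-4 - 10)²/4)/6) + 144)*(-113) = ((⅓ + ((¼)*(-14)²)/6) + 144)*(-113) = ((⅓ + ((¼)*196)/6) + 144)*(-113) = ((⅓ + (⅙)*49) + 144)*(-113) = ((⅓ + 49/6) + 144)*(-113) = (17/2 + 144)*(-113) = (305/2)*(-113) = -34465/2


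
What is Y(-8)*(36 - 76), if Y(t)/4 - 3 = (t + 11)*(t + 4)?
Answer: 1440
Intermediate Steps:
Y(t) = 12 + 4*(4 + t)*(11 + t) (Y(t) = 12 + 4*((t + 11)*(t + 4)) = 12 + 4*((11 + t)*(4 + t)) = 12 + 4*((4 + t)*(11 + t)) = 12 + 4*(4 + t)*(11 + t))
Y(-8)*(36 - 76) = (188 + 4*(-8)**2 + 60*(-8))*(36 - 76) = (188 + 4*64 - 480)*(-40) = (188 + 256 - 480)*(-40) = -36*(-40) = 1440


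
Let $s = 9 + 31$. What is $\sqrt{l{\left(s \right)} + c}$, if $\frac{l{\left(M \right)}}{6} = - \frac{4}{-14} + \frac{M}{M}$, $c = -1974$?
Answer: $\frac{2 i \sqrt{24087}}{7} \approx 44.343 i$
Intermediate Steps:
$s = 40$
$l{\left(M \right)} = \frac{54}{7}$ ($l{\left(M \right)} = 6 \left(- \frac{4}{-14} + \frac{M}{M}\right) = 6 \left(\left(-4\right) \left(- \frac{1}{14}\right) + 1\right) = 6 \left(\frac{2}{7} + 1\right) = 6 \cdot \frac{9}{7} = \frac{54}{7}$)
$\sqrt{l{\left(s \right)} + c} = \sqrt{\frac{54}{7} - 1974} = \sqrt{- \frac{13764}{7}} = \frac{2 i \sqrt{24087}}{7}$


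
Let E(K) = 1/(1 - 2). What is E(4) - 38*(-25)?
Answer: 949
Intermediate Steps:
E(K) = -1 (E(K) = 1/(-1) = -1)
E(4) - 38*(-25) = -1 - 38*(-25) = -1 + 950 = 949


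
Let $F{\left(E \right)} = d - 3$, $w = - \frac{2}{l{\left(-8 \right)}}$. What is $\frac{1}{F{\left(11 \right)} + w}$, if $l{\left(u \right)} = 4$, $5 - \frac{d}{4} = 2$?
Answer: $\frac{2}{17} \approx 0.11765$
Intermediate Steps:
$d = 12$ ($d = 20 - 8 = 12$)
$w = - \frac{1}{2}$ ($w = - \frac{2}{4} = \left(-2\right) \frac{1}{4} = - \frac{1}{2} \approx -0.5$)
$F{\left(E \right)} = 9$ ($F{\left(E \right)} = 12 - 3 = 9$)
$\frac{1}{F{\left(11 \right)} + w} = \frac{1}{9 - \frac{1}{2}} = \frac{1}{\frac{17}{2}} = \frac{2}{17}$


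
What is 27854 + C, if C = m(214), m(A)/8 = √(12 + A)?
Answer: 27854 + 8*√226 ≈ 27974.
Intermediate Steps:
m(A) = 8*√(12 + A)
C = 8*√226 (C = 8*√(12 + 214) = 8*√226 ≈ 120.27)
27854 + C = 27854 + 8*√226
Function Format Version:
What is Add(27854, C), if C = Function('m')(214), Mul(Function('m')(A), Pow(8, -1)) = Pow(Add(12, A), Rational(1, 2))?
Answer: Add(27854, Mul(8, Pow(226, Rational(1, 2)))) ≈ 27974.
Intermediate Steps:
Function('m')(A) = Mul(8, Pow(Add(12, A), Rational(1, 2)))
C = Mul(8, Pow(226, Rational(1, 2))) (C = Mul(8, Pow(Add(12, 214), Rational(1, 2))) = Mul(8, Pow(226, Rational(1, 2))) ≈ 120.27)
Add(27854, C) = Add(27854, Mul(8, Pow(226, Rational(1, 2))))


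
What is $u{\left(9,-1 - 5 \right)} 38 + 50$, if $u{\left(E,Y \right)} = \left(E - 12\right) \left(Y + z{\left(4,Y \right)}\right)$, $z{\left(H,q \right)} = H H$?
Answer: $-1090$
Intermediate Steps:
$z{\left(H,q \right)} = H^{2}$
$u{\left(E,Y \right)} = \left(-12 + E\right) \left(16 + Y\right)$ ($u{\left(E,Y \right)} = \left(E - 12\right) \left(Y + 4^{2}\right) = \left(-12 + E\right) \left(Y + 16\right) = \left(-12 + E\right) \left(16 + Y\right)$)
$u{\left(9,-1 - 5 \right)} 38 + 50 = \left(-192 - 12 \left(-1 - 5\right) + 16 \cdot 9 + 9 \left(-1 - 5\right)\right) 38 + 50 = \left(-192 - 12 \left(-1 - 5\right) + 144 + 9 \left(-1 - 5\right)\right) 38 + 50 = \left(-192 - -72 + 144 + 9 \left(-6\right)\right) 38 + 50 = \left(-192 + 72 + 144 - 54\right) 38 + 50 = \left(-30\right) 38 + 50 = -1140 + 50 = -1090$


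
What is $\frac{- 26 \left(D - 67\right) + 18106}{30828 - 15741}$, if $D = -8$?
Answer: $\frac{20056}{15087} \approx 1.3294$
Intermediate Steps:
$\frac{- 26 \left(D - 67\right) + 18106}{30828 - 15741} = \frac{- 26 \left(-8 - 67\right) + 18106}{30828 - 15741} = \frac{\left(-26\right) \left(-75\right) + 18106}{15087} = \left(1950 + 18106\right) \frac{1}{15087} = 20056 \cdot \frac{1}{15087} = \frac{20056}{15087}$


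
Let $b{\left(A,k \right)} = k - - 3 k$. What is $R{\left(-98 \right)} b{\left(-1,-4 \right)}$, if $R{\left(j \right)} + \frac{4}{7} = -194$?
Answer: $\frac{21792}{7} \approx 3113.1$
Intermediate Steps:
$R{\left(j \right)} = - \frac{1362}{7}$ ($R{\left(j \right)} = - \frac{4}{7} - 194 = - \frac{1362}{7}$)
$b{\left(A,k \right)} = 4 k$ ($b{\left(A,k \right)} = k + 3 k = 4 k$)
$R{\left(-98 \right)} b{\left(-1,-4 \right)} = - \frac{1362 \cdot 4 \left(-4\right)}{7} = \left(- \frac{1362}{7}\right) \left(-16\right) = \frac{21792}{7}$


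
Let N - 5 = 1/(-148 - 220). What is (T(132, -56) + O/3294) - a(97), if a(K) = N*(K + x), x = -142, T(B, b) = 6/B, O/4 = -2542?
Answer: 1478995351/6667056 ≈ 221.84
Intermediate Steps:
O = -10168 (O = 4*(-2542) = -10168)
N = 1839/368 (N = 5 + 1/(-148 - 220) = 5 + 1/(-368) = 5 - 1/368 = 1839/368 ≈ 4.9973)
a(K) = -130569/184 + 1839*K/368 (a(K) = 1839*(K - 142)/368 = 1839*(-142 + K)/368 = -130569/184 + 1839*K/368)
(T(132, -56) + O/3294) - a(97) = (6/132 - 10168/3294) - (-130569/184 + (1839/368)*97) = (6*(1/132) - 10168*1/3294) - (-130569/184 + 178383/368) = (1/22 - 5084/1647) - 1*(-82755/368) = -110201/36234 + 82755/368 = 1478995351/6667056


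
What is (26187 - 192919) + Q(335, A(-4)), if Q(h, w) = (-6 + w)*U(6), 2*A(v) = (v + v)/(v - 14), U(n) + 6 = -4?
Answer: -1500068/9 ≈ -1.6667e+5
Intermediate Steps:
U(n) = -10 (U(n) = -6 - 4 = -10)
A(v) = v/(-14 + v) (A(v) = ((v + v)/(v - 14))/2 = ((2*v)/(-14 + v))/2 = (2*v/(-14 + v))/2 = v/(-14 + v))
Q(h, w) = 60 - 10*w (Q(h, w) = (-6 + w)*(-10) = 60 - 10*w)
(26187 - 192919) + Q(335, A(-4)) = (26187 - 192919) + (60 - (-40)/(-14 - 4)) = -166732 + (60 - (-40)/(-18)) = -166732 + (60 - (-40)*(-1)/18) = -166732 + (60 - 10*2/9) = -166732 + (60 - 20/9) = -166732 + 520/9 = -1500068/9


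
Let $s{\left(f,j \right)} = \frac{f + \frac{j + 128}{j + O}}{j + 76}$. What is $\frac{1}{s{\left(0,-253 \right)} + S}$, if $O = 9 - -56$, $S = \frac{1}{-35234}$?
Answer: $- \frac{586223292}{2218763} \approx -264.21$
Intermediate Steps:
$S = - \frac{1}{35234} \approx -2.8382 \cdot 10^{-5}$
$O = 65$ ($O = 9 + 56 = 65$)
$s{\left(f,j \right)} = \frac{f + \frac{128 + j}{65 + j}}{76 + j}$ ($s{\left(f,j \right)} = \frac{f + \frac{j + 128}{j + 65}}{j + 76} = \frac{f + \frac{128 + j}{65 + j}}{76 + j}$)
$\frac{1}{s{\left(0,-253 \right)} + S} = \frac{1}{\frac{128 - 253 + 65 \cdot 0 + 0 \left(-253\right)}{4940 + \left(-253\right)^{2} + 141 \left(-253\right)} - \frac{1}{35234}} = \frac{1}{\frac{128 - 253 + 0 + 0}{4940 + 64009 - 35673} - \frac{1}{35234}} = \frac{1}{\frac{1}{33276} \left(-125\right) - \frac{1}{35234}} = \frac{1}{- \frac{125}{33276} - \frac{1}{35234}} = \frac{1}{- \frac{2218763}{586223292}} = - \frac{586223292}{2218763}$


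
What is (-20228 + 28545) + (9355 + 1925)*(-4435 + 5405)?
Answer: 10949917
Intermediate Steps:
(-20228 + 28545) + (9355 + 1925)*(-4435 + 5405) = 8317 + 11280*970 = 8317 + 10941600 = 10949917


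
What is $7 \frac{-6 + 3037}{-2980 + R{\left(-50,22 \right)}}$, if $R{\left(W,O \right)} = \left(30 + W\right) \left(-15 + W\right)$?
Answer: $- \frac{3031}{240} \approx -12.629$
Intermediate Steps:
$R{\left(W,O \right)} = \left(-15 + W\right) \left(30 + W\right)$
$7 \frac{-6 + 3037}{-2980 + R{\left(-50,22 \right)}} = 7 \frac{-6 + 3037}{-2980 + \left(-450 + \left(-50\right)^{2} + 15 \left(-50\right)\right)} = 7 \frac{3031}{-2980 - -1300} = 7 \frac{3031}{-2980 + 1300} = 7 \frac{3031}{-1680} = 7 \cdot 3031 \left(- \frac{1}{1680}\right) = 7 \left(- \frac{433}{240}\right) = - \frac{3031}{240}$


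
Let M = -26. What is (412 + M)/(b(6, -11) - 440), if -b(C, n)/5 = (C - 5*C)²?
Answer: -193/1660 ≈ -0.11627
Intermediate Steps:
b(C, n) = -80*C² (b(C, n) = -5*(C - 5*C)² = -5*16*C² = -80*C²)
(412 + M)/(b(6, -11) - 440) = (412 - 26)/(-80*6² - 440) = 386/(-80*36 - 440) = 386/(-2880 - 440) = 386/(-3320) = 386*(-1/3320) = -193/1660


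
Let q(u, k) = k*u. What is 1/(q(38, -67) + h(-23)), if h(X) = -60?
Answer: -1/2606 ≈ -0.00038373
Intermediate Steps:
1/(q(38, -67) + h(-23)) = 1/(-67*38 - 60) = 1/(-2546 - 60) = 1/(-2606) = -1/2606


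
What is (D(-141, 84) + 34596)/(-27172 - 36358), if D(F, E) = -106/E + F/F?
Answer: -1453021/2668260 ≈ -0.54456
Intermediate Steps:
D(F, E) = 1 - 106/E (D(F, E) = -106/E + 1 = 1 - 106/E)
(D(-141, 84) + 34596)/(-27172 - 36358) = ((-106 + 84)/84 + 34596)/(-27172 - 36358) = ((1/84)*(-22) + 34596)/(-63530) = (-11/42 + 34596)*(-1/63530) = (1453021/42)*(-1/63530) = -1453021/2668260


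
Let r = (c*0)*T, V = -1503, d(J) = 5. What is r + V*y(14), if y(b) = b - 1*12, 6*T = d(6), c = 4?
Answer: -3006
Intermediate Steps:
T = 5/6 (T = (1/6)*5 = 5/6 ≈ 0.83333)
y(b) = -12 + b (y(b) = b - 12 = -12 + b)
r = 0 (r = (4*0)*(5/6) = 0*(5/6) = 0)
r + V*y(14) = 0 - 1503*(-12 + 14) = 0 - 1503*2 = 0 - 3006 = -3006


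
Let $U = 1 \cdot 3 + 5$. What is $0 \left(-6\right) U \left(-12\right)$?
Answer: $0$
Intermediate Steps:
$U = 8$ ($U = 3 + 5 = 8$)
$0 \left(-6\right) U \left(-12\right) = 0 \left(-6\right) 8 \left(-12\right) = 0 \cdot 8 \left(-12\right) = 0 \left(-12\right) = 0$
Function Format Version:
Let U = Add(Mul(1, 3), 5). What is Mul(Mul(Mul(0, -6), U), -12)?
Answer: 0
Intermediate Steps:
U = 8 (U = Add(3, 5) = 8)
Mul(Mul(Mul(0, -6), U), -12) = Mul(Mul(Mul(0, -6), 8), -12) = Mul(Mul(0, 8), -12) = Mul(0, -12) = 0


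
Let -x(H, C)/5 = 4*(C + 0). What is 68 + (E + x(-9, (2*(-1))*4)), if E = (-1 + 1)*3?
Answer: 228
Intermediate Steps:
x(H, C) = -20*C (x(H, C) = -20*(C + 0) = -20*C)
E = 0 (E = 0*3 = 0)
68 + (E + x(-9, (2*(-1))*4)) = 68 + (0 - 20*2*(-1)*4) = 68 + (0 - (-40)*4) = 68 + (0 - 20*(-8)) = 68 + (0 + 160) = 68 + 160 = 228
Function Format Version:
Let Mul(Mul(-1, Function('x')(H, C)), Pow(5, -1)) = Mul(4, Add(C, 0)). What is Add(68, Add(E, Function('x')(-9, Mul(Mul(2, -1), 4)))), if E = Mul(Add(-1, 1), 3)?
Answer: 228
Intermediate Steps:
Function('x')(H, C) = Mul(-20, C) (Function('x')(H, C) = Mul(-5, Mul(4, Add(C, 0))) = Mul(-5, Mul(4, C)) = Mul(-20, C))
E = 0 (E = Mul(0, 3) = 0)
Add(68, Add(E, Function('x')(-9, Mul(Mul(2, -1), 4)))) = Add(68, Add(0, Mul(-20, Mul(Mul(2, -1), 4)))) = Add(68, Add(0, Mul(-20, Mul(-2, 4)))) = Add(68, Add(0, Mul(-20, -8))) = Add(68, Add(0, 160)) = Add(68, 160) = 228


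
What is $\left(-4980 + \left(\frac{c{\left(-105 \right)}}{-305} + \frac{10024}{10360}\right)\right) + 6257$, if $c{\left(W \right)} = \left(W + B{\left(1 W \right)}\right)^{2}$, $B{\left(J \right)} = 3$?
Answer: $\frac{14036916}{11285} \approx 1243.9$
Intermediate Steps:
$c{\left(W \right)} = \left(3 + W\right)^{2}$ ($c{\left(W \right)} = \left(W + 3\right)^{2} = \left(3 + W\right)^{2}$)
$\left(-4980 + \left(\frac{c{\left(-105 \right)}}{-305} + \frac{10024}{10360}\right)\right) + 6257 = \left(-4980 + \left(\frac{\left(3 - 105\right)^{2}}{-305} + \frac{10024}{10360}\right)\right) + 6257 = \left(-4980 + \left(\left(-102\right)^{2} \left(- \frac{1}{305}\right) + 10024 \cdot \frac{1}{10360}\right)\right) + 6257 = \left(-4980 + \left(10404 \left(- \frac{1}{305}\right) + \frac{179}{185}\right)\right) + 6257 = \left(-4980 + \left(- \frac{10404}{305} + \frac{179}{185}\right)\right) + 6257 = \left(-4980 - \frac{374029}{11285}\right) + 6257 = - \frac{56573329}{11285} + 6257 = \frac{14036916}{11285}$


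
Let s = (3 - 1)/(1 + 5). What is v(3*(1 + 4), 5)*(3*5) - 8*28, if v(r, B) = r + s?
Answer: 6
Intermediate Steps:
s = 1/3 (s = 2/6 = 2*(1/6) = 1/3 ≈ 0.33333)
v(r, B) = 1/3 + r (v(r, B) = r + 1/3 = 1/3 + r)
v(3*(1 + 4), 5)*(3*5) - 8*28 = (1/3 + 3*(1 + 4))*(3*5) - 8*28 = (1/3 + 3*5)*15 - 224 = (1/3 + 15)*15 - 224 = (46/3)*15 - 224 = 230 - 224 = 6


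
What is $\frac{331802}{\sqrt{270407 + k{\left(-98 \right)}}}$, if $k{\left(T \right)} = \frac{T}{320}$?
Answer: $\frac{1327208 \sqrt{432650710}}{43265071} \approx 638.07$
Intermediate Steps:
$k{\left(T \right)} = \frac{T}{320}$ ($k{\left(T \right)} = T \frac{1}{320} = \frac{T}{320}$)
$\frac{331802}{\sqrt{270407 + k{\left(-98 \right)}}} = \frac{331802}{\sqrt{270407 + \frac{1}{320} \left(-98\right)}} = \frac{331802}{\sqrt{270407 - \frac{49}{160}}} = \frac{331802}{\sqrt{\frac{43265071}{160}}} = \frac{331802}{\frac{1}{40} \sqrt{432650710}} = 331802 \frac{4 \sqrt{432650710}}{43265071} = \frac{1327208 \sqrt{432650710}}{43265071}$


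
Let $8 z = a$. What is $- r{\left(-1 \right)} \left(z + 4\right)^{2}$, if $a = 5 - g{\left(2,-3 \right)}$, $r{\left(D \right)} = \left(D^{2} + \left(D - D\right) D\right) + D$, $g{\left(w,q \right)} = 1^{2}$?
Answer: $0$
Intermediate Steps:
$g{\left(w,q \right)} = 1$
$r{\left(D \right)} = D + D^{2}$ ($r{\left(D \right)} = \left(D^{2} + 0 D\right) + D = \left(D^{2} + 0\right) + D = D^{2} + D = D + D^{2}$)
$a = 4$ ($a = 5 - 1 = 4$)
$z = \frac{1}{2}$ ($z = \frac{1}{8} \cdot 4 = \frac{1}{2} \approx 0.5$)
$- r{\left(-1 \right)} \left(z + 4\right)^{2} = - \left(-1\right) \left(1 - 1\right) \left(\frac{1}{2} + 4\right)^{2} = - \left(-1\right) 0 \left(\frac{9}{2}\right)^{2} = \left(-1\right) 0 \cdot \frac{81}{4} = 0 \cdot \frac{81}{4} = 0$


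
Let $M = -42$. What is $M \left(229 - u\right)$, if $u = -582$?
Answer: $-34062$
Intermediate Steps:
$M \left(229 - u\right) = - 42 \left(229 - -582\right) = - 42 \left(229 + 582\right) = \left(-42\right) 811 = -34062$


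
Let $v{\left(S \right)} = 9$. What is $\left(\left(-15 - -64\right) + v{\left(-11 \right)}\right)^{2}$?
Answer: $3364$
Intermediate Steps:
$\left(\left(-15 - -64\right) + v{\left(-11 \right)}\right)^{2} = \left(\left(-15 - -64\right) + 9\right)^{2} = \left(\left(-15 + 64\right) + 9\right)^{2} = \left(49 + 9\right)^{2} = 58^{2} = 3364$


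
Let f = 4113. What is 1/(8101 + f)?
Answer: 1/12214 ≈ 8.1873e-5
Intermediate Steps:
1/(8101 + f) = 1/(8101 + 4113) = 1/12214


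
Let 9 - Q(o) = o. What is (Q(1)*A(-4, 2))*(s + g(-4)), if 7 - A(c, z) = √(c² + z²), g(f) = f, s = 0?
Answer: -224 + 64*√5 ≈ -80.892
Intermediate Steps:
Q(o) = 9 - o
A(c, z) = 7 - √(c² + z²)
(Q(1)*A(-4, 2))*(s + g(-4)) = ((9 - 1*1)*(7 - √((-4)² + 2²)))*(0 - 4) = ((9 - 1)*(7 - √(16 + 4)))*(-4) = (8*(7 - √20))*(-4) = (8*(7 - 2*√5))*(-4) = (56 - 16*√5)*(-4) = -224 + 64*√5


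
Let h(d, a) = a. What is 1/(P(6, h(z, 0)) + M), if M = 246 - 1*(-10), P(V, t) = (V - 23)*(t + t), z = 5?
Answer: 1/256 ≈ 0.0039063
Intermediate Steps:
P(V, t) = 2*t*(-23 + V) (P(V, t) = (-23 + V)*(2*t) = 2*t*(-23 + V))
M = 256 (M = 246 + 10 = 256)
1/(P(6, h(z, 0)) + M) = 1/(2*0*(-23 + 6) + 256) = 1/(2*0*(-17) + 256) = 1/(0 + 256) = 1/256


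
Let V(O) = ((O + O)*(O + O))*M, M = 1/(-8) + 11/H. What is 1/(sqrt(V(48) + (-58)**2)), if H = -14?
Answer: -I*sqrt(61607)/17602 ≈ -0.014101*I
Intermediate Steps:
M = -51/56 (M = 1/(-8) + 11/(-14) = 1*(-1/8) + 11*(-1/14) = -1/8 - 11/14 = -51/56 ≈ -0.91071)
V(O) = -51*O**2/14 (V(O) = ((O + O)*(O + O))*(-51/56) = ((2*O)*(2*O))*(-51/56) = (4*O**2)*(-51/56) = -51*O**2/14)
1/(sqrt(V(48) + (-58)**2)) = 1/(sqrt(-51/14*48**2 + (-58)**2)) = 1/(sqrt(-51/14*2304 + 3364)) = 1/(sqrt(-58752/7 + 3364)) = 1/(sqrt(-35204/7)) = 1/(2*I*sqrt(61607)/7) = -I*sqrt(61607)/17602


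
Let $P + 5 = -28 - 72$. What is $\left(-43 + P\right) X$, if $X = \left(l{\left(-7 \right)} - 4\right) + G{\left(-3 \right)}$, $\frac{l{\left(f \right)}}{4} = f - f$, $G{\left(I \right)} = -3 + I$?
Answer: $1480$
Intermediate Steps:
$P = -105$ ($P = -5 - 100 = -105$)
$l{\left(f \right)} = 0$ ($l{\left(f \right)} = 4 \left(f - f\right) = 4 \cdot 0 = 0$)
$X = -10$ ($X = \left(0 - 4\right) - 6 = -4 - 6 = -10$)
$\left(-43 + P\right) X = \left(-43 - 105\right) \left(-10\right) = \left(-148\right) \left(-10\right) = 1480$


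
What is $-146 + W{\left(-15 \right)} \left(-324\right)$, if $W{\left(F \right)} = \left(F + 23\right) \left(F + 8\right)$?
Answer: $17998$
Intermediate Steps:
$W{\left(F \right)} = \left(8 + F\right) \left(23 + F\right)$ ($W{\left(F \right)} = \left(23 + F\right) \left(8 + F\right) = \left(8 + F\right) \left(23 + F\right)$)
$-146 + W{\left(-15 \right)} \left(-324\right) = -146 + \left(184 + \left(-15\right)^{2} + 31 \left(-15\right)\right) \left(-324\right) = -146 + \left(184 + 225 - 465\right) \left(-324\right) = -146 - -18144 = -146 + 18144 = 17998$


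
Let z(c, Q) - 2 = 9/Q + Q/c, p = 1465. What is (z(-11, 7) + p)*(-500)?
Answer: -56504500/77 ≈ -7.3383e+5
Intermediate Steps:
z(c, Q) = 2 + 9/Q + Q/c (z(c, Q) = 2 + (9/Q + Q/c) = 2 + 9/Q + Q/c)
(z(-11, 7) + p)*(-500) = ((2 + 9/7 + 7/(-11)) + 1465)*(-500) = ((2 + 9*(⅐) + 7*(-1/11)) + 1465)*(-500) = ((2 + 9/7 - 7/11) + 1465)*(-500) = (204/77 + 1465)*(-500) = (113009/77)*(-500) = -56504500/77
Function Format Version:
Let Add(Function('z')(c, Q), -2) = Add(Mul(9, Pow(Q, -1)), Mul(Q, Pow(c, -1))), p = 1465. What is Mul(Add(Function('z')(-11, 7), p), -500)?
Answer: Rational(-56504500, 77) ≈ -7.3383e+5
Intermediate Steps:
Function('z')(c, Q) = Add(2, Mul(9, Pow(Q, -1)), Mul(Q, Pow(c, -1))) (Function('z')(c, Q) = Add(2, Add(Mul(9, Pow(Q, -1)), Mul(Q, Pow(c, -1)))) = Add(2, Mul(9, Pow(Q, -1)), Mul(Q, Pow(c, -1))))
Mul(Add(Function('z')(-11, 7), p), -500) = Mul(Add(Add(2, Mul(9, Pow(7, -1)), Mul(7, Pow(-11, -1))), 1465), -500) = Mul(Add(Add(2, Mul(9, Rational(1, 7)), Mul(7, Rational(-1, 11))), 1465), -500) = Mul(Add(Add(2, Rational(9, 7), Rational(-7, 11)), 1465), -500) = Mul(Add(Rational(204, 77), 1465), -500) = Mul(Rational(113009, 77), -500) = Rational(-56504500, 77)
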